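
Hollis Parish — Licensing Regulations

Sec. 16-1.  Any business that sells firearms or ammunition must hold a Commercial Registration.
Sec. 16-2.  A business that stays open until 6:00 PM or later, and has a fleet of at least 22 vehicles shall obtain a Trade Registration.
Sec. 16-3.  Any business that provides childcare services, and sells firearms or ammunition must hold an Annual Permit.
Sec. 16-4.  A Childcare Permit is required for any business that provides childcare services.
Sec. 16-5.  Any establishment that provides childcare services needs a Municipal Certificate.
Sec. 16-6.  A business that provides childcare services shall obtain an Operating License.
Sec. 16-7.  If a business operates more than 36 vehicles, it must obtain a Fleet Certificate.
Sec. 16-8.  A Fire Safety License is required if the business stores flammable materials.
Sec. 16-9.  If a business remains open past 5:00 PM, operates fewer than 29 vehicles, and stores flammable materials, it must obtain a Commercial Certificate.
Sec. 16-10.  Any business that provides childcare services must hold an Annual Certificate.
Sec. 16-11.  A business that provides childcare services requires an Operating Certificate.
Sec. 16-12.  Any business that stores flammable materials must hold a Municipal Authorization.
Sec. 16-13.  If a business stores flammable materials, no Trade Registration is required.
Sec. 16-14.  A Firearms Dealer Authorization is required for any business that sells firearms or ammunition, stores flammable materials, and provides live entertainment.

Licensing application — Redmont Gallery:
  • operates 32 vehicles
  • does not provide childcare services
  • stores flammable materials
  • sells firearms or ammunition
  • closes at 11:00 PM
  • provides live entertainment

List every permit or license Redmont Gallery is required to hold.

Commercial Registration, Fire Safety License, Firearms Dealer Authorization, Municipal Authorization

Sec. 16-1. sells firearms or ammunition → Commercial Registration required.
Sec. 16-2. closes 11:00 PM, after 6:00 PM; vehicles 32 ≥ 22 → Trade Registration required.
Sec. 16-3. does not provide childcare services; sells firearms or ammunition → Annual Permit not required.
Sec. 16-4. does not provide childcare services → Childcare Permit not required.
Sec. 16-5. does not provide childcare services → Municipal Certificate not required.
Sec. 16-6. does not provide childcare services → Operating License not required.
Sec. 16-7. vehicles 32 ≤ 36 → Fleet Certificate not required.
Sec. 16-8. stores flammable materials → Fire Safety License required.
Sec. 16-9. closes 11:00 PM, after 5:00 PM; vehicles 32 ≥ 29; stores flammable materials → Commercial Certificate not required.
Sec. 16-10. does not provide childcare services → Annual Certificate not required.
Sec. 16-11. does not provide childcare services → Operating Certificate not required.
Sec. 16-12. stores flammable materials → Municipal Authorization required.
Sec. 16-13. stores flammable materials → exempt from Trade Registration.
Sec. 16-14. sells firearms or ammunition; stores flammable materials; provides live entertainment → Firearms Dealer Authorization required.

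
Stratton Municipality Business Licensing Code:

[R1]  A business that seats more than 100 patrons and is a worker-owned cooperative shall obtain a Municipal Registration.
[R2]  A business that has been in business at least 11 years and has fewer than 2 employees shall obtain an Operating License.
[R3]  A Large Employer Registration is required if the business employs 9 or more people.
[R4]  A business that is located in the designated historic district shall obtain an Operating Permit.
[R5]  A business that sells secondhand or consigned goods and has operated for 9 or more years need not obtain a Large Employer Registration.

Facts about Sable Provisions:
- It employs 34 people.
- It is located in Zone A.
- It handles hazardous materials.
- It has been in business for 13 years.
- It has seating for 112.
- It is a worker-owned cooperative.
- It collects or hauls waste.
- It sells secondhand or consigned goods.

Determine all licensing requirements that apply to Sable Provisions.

[R1] seating 112 > 100; is a worker-owned cooperative → Municipal Registration required.
[R2] years in business 13 ≥ 11; employees 34 ≥ 2 → Operating License not required.
[R3] employees 34 ≥ 9 → Large Employer Registration required.
[R4] is located in Zone A (not: is located in the designated historic district) → Operating Permit not required.
[R5] sells secondhand or consigned goods; years in business 13 ≥ 9 → exempt from Large Employer Registration.

Municipal Registration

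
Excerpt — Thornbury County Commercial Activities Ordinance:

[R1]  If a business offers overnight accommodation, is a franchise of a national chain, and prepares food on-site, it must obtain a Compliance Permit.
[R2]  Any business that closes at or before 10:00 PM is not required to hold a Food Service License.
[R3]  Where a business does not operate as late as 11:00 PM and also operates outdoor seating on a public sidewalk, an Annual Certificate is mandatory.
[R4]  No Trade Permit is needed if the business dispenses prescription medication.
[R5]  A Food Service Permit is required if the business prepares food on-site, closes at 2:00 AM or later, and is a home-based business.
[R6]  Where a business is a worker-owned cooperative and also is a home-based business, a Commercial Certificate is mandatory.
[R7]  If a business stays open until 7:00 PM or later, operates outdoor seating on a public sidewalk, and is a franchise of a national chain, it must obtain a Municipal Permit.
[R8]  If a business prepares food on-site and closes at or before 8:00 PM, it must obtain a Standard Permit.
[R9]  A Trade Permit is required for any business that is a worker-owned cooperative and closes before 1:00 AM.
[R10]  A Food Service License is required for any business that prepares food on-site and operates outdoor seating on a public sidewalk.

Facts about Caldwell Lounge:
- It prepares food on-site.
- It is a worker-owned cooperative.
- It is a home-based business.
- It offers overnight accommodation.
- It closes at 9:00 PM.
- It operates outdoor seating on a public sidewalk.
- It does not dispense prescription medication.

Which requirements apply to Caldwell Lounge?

Annual Certificate, Commercial Certificate, Trade Permit

[R1] offers overnight accommodation; is a worker-owned cooperative (not: is a franchise of a national chain); prepares food on-site → Compliance Permit not required.
[R2] closes 9:00 PM, at/before 10:00 PM → exempt from Food Service License.
[R3] closes 9:00 PM, at/before 11:00 PM; operates outdoor seating on a public sidewalk → Annual Certificate required.
[R4] does not dispense prescription medication → Trade Permit exemption does not apply.
[R5] prepares food on-site; closes 9:00 PM, at/before 2:00 AM; is a home-based business → Food Service Permit not required.
[R6] is a worker-owned cooperative; is a home-based business → Commercial Certificate required.
[R7] closes 9:00 PM, after 7:00 PM; operates outdoor seating on a public sidewalk; is a worker-owned cooperative (not: is a franchise of a national chain) → Municipal Permit not required.
[R8] prepares food on-site; closes 9:00 PM, after 8:00 PM → Standard Permit not required.
[R9] is a worker-owned cooperative; closes 9:00 PM, at/before 1:00 AM → Trade Permit required.
[R10] prepares food on-site; operates outdoor seating on a public sidewalk → Food Service License required.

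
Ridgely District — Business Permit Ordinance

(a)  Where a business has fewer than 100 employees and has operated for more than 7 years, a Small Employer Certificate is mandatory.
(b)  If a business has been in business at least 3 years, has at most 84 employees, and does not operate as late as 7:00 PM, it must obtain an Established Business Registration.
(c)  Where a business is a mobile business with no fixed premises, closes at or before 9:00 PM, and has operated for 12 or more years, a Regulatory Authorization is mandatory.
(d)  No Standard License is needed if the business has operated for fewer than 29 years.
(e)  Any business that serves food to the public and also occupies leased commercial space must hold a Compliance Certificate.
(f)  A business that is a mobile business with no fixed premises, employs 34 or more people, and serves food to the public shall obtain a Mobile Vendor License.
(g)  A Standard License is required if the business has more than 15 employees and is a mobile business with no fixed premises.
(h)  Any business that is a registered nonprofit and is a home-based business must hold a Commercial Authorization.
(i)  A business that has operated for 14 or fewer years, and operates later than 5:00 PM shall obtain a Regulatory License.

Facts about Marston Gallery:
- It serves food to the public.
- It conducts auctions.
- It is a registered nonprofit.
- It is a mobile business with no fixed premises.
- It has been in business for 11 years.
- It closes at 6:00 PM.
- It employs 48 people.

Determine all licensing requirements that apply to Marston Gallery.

(a) employees 48 < 100; years in business 11 > 7 → Small Employer Certificate required.
(b) years in business 11 ≥ 3; employees 48 ≤ 84; closes 6:00 PM, at/before 7:00 PM → Established Business Registration required.
(c) is a mobile business with no fixed premises; closes 6:00 PM, at/before 9:00 PM; years in business 11 < 12 → Regulatory Authorization not required.
(d) years in business 11 < 29 → exempt from Standard License.
(e) serves food to the public; is a mobile business with no fixed premises (not: occupies leased commercial space) → Compliance Certificate not required.
(f) is a mobile business with no fixed premises; employees 48 ≥ 34; serves food to the public → Mobile Vendor License required.
(g) employees 48 > 15; is a mobile business with no fixed premises → Standard License required.
(h) is a registered nonprofit; is a mobile business with no fixed premises (not: is a home-based business) → Commercial Authorization not required.
(i) years in business 11 ≤ 14; closes 6:00 PM, after 5:00 PM → Regulatory License required.

Established Business Registration, Mobile Vendor License, Regulatory License, Small Employer Certificate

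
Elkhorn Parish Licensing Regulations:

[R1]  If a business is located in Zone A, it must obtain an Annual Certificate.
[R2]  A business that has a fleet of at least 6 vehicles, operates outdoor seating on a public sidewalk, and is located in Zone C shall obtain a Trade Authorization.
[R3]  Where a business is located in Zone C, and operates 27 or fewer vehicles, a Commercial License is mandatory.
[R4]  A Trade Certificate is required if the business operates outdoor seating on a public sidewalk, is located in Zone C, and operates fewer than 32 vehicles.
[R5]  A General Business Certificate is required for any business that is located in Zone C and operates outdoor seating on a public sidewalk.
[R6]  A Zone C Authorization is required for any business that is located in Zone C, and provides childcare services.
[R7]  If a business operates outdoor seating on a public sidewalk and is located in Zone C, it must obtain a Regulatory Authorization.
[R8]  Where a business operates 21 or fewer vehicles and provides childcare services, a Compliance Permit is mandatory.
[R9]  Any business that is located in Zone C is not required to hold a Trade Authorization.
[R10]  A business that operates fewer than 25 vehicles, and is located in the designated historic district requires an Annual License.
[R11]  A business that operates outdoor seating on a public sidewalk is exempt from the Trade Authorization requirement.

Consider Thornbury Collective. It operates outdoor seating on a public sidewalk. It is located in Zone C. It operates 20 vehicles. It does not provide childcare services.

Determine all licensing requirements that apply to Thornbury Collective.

[R1] is located in Zone C (not: is located in Zone A) → Annual Certificate not required.
[R2] vehicles 20 ≥ 6; operates outdoor seating on a public sidewalk; is located in Zone C → Trade Authorization required.
[R3] is located in Zone C; vehicles 20 ≤ 27 → Commercial License required.
[R4] operates outdoor seating on a public sidewalk; is located in Zone C; vehicles 20 < 32 → Trade Certificate required.
[R5] is located in Zone C; operates outdoor seating on a public sidewalk → General Business Certificate required.
[R6] is located in Zone C; does not provide childcare services → Zone C Authorization not required.
[R7] operates outdoor seating on a public sidewalk; is located in Zone C → Regulatory Authorization required.
[R8] vehicles 20 ≤ 21; does not provide childcare services → Compliance Permit not required.
[R9] is located in Zone C → exempt from Trade Authorization.
[R10] vehicles 20 < 25; is located in Zone C (not: is located in the designated historic district) → Annual License not required.
[R11] operates outdoor seating on a public sidewalk → exempt from Trade Authorization.

Commercial License, General Business Certificate, Regulatory Authorization, Trade Certificate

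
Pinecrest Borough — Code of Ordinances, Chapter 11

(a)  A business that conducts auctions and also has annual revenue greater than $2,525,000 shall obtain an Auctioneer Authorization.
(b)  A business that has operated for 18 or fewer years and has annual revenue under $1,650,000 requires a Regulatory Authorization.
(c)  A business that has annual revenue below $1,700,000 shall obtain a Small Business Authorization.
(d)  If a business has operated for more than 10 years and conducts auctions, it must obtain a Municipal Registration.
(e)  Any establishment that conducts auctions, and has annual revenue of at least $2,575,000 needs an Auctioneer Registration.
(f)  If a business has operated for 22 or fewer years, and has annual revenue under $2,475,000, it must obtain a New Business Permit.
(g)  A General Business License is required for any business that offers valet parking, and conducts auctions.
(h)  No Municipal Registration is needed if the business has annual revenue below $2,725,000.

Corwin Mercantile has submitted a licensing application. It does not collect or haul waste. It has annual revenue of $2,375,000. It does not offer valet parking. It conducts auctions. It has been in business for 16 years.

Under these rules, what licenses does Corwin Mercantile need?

New Business Permit

(a) conducts auctions; revenue $2,375,000 ≤ $2,525,000 → Auctioneer Authorization not required.
(b) years in business 16 ≤ 18; revenue $2,375,000 ≥ $1,650,000 → Regulatory Authorization not required.
(c) revenue $2,375,000 ≥ $1,700,000 → Small Business Authorization not required.
(d) years in business 16 > 10; conducts auctions → Municipal Registration required.
(e) conducts auctions; revenue $2,375,000 < $2,575,000 → Auctioneer Registration not required.
(f) years in business 16 ≤ 22; revenue $2,375,000 < $2,475,000 → New Business Permit required.
(g) does not offer valet parking; conducts auctions → General Business License not required.
(h) revenue $2,375,000 < $2,725,000 → exempt from Municipal Registration.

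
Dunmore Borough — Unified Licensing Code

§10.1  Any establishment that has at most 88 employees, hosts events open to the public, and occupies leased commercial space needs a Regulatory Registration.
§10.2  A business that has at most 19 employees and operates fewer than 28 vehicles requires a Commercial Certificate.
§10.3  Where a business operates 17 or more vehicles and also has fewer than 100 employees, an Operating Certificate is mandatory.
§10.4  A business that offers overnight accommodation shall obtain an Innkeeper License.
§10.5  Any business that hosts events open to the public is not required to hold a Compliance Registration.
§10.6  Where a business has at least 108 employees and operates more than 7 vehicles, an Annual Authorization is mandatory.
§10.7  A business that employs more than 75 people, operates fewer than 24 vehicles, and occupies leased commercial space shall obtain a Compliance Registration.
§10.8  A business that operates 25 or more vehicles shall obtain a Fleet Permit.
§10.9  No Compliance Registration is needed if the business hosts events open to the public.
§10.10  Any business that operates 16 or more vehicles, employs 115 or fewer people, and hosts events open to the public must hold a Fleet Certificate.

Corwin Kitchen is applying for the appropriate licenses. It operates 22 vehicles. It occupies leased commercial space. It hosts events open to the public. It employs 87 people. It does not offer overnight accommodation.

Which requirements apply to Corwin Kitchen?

§10.1 employees 87 ≤ 88; hosts events open to the public; occupies leased commercial space → Regulatory Registration required.
§10.2 employees 87 > 19; vehicles 22 < 28 → Commercial Certificate not required.
§10.3 vehicles 22 ≥ 17; employees 87 < 100 → Operating Certificate required.
§10.4 does not offer overnight accommodation → Innkeeper License not required.
§10.5 hosts events open to the public → exempt from Compliance Registration.
§10.6 employees 87 < 108; vehicles 22 > 7 → Annual Authorization not required.
§10.7 employees 87 > 75; vehicles 22 < 24; occupies leased commercial space → Compliance Registration required.
§10.8 vehicles 22 < 25 → Fleet Permit not required.
§10.9 hosts events open to the public → exempt from Compliance Registration.
§10.10 vehicles 22 ≥ 16; employees 87 ≤ 115; hosts events open to the public → Fleet Certificate required.

Fleet Certificate, Operating Certificate, Regulatory Registration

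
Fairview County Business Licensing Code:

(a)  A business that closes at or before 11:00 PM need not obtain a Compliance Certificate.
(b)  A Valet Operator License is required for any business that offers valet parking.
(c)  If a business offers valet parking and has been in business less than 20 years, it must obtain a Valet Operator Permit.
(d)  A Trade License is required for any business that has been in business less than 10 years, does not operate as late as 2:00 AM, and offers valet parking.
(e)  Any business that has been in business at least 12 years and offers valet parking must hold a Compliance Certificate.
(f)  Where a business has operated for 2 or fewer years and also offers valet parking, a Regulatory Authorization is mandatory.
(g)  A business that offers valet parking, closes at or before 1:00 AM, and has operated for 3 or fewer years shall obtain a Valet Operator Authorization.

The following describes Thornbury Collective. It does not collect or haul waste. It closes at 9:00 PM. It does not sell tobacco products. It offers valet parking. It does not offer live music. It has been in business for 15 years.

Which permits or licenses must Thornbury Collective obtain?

Valet Operator License, Valet Operator Permit

(a) closes 9:00 PM, at/before 11:00 PM → exempt from Compliance Certificate.
(b) offers valet parking → Valet Operator License required.
(c) offers valet parking; years in business 15 < 20 → Valet Operator Permit required.
(d) years in business 15 ≥ 10; closes 9:00 PM, at/before 2:00 AM; offers valet parking → Trade License not required.
(e) years in business 15 ≥ 12; offers valet parking → Compliance Certificate required.
(f) years in business 15 > 2; offers valet parking → Regulatory Authorization not required.
(g) offers valet parking; closes 9:00 PM, at/before 1:00 AM; years in business 15 > 3 → Valet Operator Authorization not required.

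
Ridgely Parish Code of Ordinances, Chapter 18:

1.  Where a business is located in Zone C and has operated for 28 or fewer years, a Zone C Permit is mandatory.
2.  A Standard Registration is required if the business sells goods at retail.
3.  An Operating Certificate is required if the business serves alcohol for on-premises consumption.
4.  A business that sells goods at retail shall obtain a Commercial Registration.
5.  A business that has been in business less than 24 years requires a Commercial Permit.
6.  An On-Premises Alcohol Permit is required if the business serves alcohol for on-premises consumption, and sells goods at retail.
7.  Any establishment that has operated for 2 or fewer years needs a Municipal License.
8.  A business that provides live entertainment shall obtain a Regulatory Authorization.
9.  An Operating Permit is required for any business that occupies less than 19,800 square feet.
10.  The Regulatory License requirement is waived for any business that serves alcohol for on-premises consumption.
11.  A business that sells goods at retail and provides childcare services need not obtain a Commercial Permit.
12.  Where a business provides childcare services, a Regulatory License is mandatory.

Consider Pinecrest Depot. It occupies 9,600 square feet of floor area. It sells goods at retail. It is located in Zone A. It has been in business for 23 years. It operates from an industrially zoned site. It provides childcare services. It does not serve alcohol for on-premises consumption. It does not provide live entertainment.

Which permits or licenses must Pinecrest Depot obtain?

1. is located in Zone A (not: is located in Zone C); years in business 23 ≤ 28 → Zone C Permit not required.
2. sells goods at retail → Standard Registration required.
3. does not serve alcohol for on-premises consumption → Operating Certificate not required.
4. sells goods at retail → Commercial Registration required.
5. years in business 23 < 24 → Commercial Permit required.
6. does not serve alcohol for on-premises consumption; sells goods at retail → On-Premises Alcohol Permit not required.
7. years in business 23 > 2 → Municipal License not required.
8. does not provide live entertainment → Regulatory Authorization not required.
9. floor area 9,600 square feet < 19,800 square feet → Operating Permit required.
10. does not serve alcohol for on-premises consumption → Regulatory License exemption does not apply.
11. sells goods at retail; provides childcare services → exempt from Commercial Permit.
12. provides childcare services → Regulatory License required.

Commercial Registration, Operating Permit, Regulatory License, Standard Registration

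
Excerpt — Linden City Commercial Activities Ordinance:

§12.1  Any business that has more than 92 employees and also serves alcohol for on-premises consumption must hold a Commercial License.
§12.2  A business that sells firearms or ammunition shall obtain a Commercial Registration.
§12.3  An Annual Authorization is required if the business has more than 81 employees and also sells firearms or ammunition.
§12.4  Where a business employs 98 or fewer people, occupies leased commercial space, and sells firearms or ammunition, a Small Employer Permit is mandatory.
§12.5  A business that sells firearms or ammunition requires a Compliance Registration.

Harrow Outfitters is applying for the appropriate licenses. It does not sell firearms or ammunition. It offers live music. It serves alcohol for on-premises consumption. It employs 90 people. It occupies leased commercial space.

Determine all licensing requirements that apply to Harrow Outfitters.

§12.1 employees 90 ≤ 92; serves alcohol for on-premises consumption → Commercial License not required.
§12.2 does not sell firearms or ammunition → Commercial Registration not required.
§12.3 employees 90 > 81; does not sell firearms or ammunition → Annual Authorization not required.
§12.4 employees 90 ≤ 98; occupies leased commercial space; does not sell firearms or ammunition → Small Employer Permit not required.
§12.5 does not sell firearms or ammunition → Compliance Registration not required.

None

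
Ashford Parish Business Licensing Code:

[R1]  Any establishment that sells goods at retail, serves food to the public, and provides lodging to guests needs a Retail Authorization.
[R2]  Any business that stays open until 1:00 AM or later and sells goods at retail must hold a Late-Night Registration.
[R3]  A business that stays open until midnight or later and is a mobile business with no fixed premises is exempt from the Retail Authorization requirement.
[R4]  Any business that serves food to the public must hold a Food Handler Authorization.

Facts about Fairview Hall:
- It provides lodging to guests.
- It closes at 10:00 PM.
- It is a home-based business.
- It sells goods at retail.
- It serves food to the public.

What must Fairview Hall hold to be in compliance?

[R1] sells goods at retail; serves food to the public; provides lodging to guests → Retail Authorization required.
[R2] closes 10:00 PM, at/before 1:00 AM; sells goods at retail → Late-Night Registration not required.
[R3] closes 10:00 PM, at/before midnight; is a home-based business (not: is a mobile business with no fixed premises) → Retail Authorization exemption does not apply.
[R4] serves food to the public → Food Handler Authorization required.

Food Handler Authorization, Retail Authorization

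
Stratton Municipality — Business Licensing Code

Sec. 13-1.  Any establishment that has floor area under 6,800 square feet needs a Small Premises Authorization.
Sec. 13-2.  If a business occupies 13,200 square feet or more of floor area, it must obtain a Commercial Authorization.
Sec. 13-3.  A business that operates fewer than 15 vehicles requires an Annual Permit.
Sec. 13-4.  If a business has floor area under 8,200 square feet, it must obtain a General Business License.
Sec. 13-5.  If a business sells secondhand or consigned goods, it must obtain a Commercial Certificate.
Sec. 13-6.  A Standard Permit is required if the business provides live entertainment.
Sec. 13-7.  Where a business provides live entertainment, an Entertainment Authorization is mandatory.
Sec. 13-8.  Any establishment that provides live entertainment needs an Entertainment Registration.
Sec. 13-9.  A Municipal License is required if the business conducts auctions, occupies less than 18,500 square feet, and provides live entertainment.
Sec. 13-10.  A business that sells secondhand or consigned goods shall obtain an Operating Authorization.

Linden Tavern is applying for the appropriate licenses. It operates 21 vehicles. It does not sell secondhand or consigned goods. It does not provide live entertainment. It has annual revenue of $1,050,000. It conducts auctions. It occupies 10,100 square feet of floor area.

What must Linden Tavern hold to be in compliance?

None

Sec. 13-1. floor area 10,100 square feet ≥ 6,800 square feet → Small Premises Authorization not required.
Sec. 13-2. floor area 10,100 square feet < 13,200 square feet → Commercial Authorization not required.
Sec. 13-3. vehicles 21 ≥ 15 → Annual Permit not required.
Sec. 13-4. floor area 10,100 square feet ≥ 8,200 square feet → General Business License not required.
Sec. 13-5. does not sell secondhand or consigned goods → Commercial Certificate not required.
Sec. 13-6. does not provide live entertainment → Standard Permit not required.
Sec. 13-7. does not provide live entertainment → Entertainment Authorization not required.
Sec. 13-8. does not provide live entertainment → Entertainment Registration not required.
Sec. 13-9. conducts auctions; floor area 10,100 square feet < 18,500 square feet; does not provide live entertainment → Municipal License not required.
Sec. 13-10. does not sell secondhand or consigned goods → Operating Authorization not required.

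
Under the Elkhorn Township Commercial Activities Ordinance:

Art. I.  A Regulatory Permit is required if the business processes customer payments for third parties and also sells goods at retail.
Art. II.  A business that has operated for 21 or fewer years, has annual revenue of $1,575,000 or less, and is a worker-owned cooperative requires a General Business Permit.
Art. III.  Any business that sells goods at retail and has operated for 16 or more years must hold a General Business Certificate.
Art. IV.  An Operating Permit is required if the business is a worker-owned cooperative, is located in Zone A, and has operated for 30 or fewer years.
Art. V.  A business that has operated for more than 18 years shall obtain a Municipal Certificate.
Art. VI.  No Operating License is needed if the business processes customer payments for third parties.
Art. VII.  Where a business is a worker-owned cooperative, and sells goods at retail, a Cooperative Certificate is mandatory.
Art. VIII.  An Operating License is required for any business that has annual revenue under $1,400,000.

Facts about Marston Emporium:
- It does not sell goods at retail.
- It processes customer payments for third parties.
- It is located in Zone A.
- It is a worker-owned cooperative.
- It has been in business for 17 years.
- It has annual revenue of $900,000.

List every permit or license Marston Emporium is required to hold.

General Business Permit, Operating Permit

Art. I. processes customer payments for third parties; does not sell goods at retail → Regulatory Permit not required.
Art. II. years in business 17 ≤ 21; revenue $900,000 ≤ $1,575,000; is a worker-owned cooperative → General Business Permit required.
Art. III. does not sell goods at retail; years in business 17 ≥ 16 → General Business Certificate not required.
Art. IV. is a worker-owned cooperative; is located in Zone A; years in business 17 ≤ 30 → Operating Permit required.
Art. V. years in business 17 ≤ 18 → Municipal Certificate not required.
Art. VI. processes customer payments for third parties → exempt from Operating License.
Art. VII. is a worker-owned cooperative; does not sell goods at retail → Cooperative Certificate not required.
Art. VIII. revenue $900,000 < $1,400,000 → Operating License required.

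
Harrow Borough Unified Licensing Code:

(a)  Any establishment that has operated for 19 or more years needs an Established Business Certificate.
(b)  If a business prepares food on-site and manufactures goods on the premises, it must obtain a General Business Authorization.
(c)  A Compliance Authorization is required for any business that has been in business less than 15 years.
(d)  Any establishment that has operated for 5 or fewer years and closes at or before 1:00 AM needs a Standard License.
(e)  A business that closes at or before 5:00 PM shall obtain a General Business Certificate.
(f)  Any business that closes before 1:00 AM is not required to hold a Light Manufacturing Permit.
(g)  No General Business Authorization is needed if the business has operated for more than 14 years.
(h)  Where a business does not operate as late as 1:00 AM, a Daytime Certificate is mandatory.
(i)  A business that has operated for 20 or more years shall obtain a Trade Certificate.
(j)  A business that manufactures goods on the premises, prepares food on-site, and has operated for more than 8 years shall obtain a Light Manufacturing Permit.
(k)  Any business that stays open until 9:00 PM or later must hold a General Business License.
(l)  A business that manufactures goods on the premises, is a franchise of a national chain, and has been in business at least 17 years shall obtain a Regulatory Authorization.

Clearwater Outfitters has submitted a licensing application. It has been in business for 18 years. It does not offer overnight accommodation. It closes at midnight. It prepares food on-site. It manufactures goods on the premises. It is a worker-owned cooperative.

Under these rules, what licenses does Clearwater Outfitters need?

Daytime Certificate, General Business License

(a) years in business 18 < 19 → Established Business Certificate not required.
(b) prepares food on-site; manufactures goods on the premises → General Business Authorization required.
(c) years in business 18 ≥ 15 → Compliance Authorization not required.
(d) years in business 18 > 5; closes midnight, at/before 1:00 AM → Standard License not required.
(e) closes midnight, after 5:00 PM → General Business Certificate not required.
(f) closes midnight, at/before 1:00 AM → exempt from Light Manufacturing Permit.
(g) years in business 18 > 14 → exempt from General Business Authorization.
(h) closes midnight, at/before 1:00 AM → Daytime Certificate required.
(i) years in business 18 < 20 → Trade Certificate not required.
(j) manufactures goods on the premises; prepares food on-site; years in business 18 > 8 → Light Manufacturing Permit required.
(k) closes midnight, after 9:00 PM → General Business License required.
(l) manufactures goods on the premises; is a worker-owned cooperative (not: is a franchise of a national chain); years in business 18 ≥ 17 → Regulatory Authorization not required.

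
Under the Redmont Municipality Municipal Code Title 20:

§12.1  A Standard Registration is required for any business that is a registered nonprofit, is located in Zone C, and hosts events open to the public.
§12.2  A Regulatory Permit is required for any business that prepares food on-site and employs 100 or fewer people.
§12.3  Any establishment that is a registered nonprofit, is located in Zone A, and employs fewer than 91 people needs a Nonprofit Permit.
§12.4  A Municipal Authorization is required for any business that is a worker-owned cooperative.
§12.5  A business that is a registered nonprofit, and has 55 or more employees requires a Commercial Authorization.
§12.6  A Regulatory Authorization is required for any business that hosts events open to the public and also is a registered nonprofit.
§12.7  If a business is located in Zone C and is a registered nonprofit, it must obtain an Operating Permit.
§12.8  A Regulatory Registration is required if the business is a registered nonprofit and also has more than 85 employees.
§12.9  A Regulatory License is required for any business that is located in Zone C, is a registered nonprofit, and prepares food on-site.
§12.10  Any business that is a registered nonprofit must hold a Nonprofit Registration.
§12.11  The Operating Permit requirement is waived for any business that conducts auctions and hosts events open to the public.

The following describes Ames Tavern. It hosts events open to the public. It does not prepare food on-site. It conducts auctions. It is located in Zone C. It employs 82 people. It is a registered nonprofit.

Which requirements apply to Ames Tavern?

§12.1 is a registered nonprofit; is located in Zone C; hosts events open to the public → Standard Registration required.
§12.2 does not prepare food on-site; employees 82 ≤ 100 → Regulatory Permit not required.
§12.3 is a registered nonprofit; is located in Zone C (not: is located in Zone A); employees 82 < 91 → Nonprofit Permit not required.
§12.4 is a registered nonprofit (not: is a worker-owned cooperative) → Municipal Authorization not required.
§12.5 is a registered nonprofit; employees 82 ≥ 55 → Commercial Authorization required.
§12.6 hosts events open to the public; is a registered nonprofit → Regulatory Authorization required.
§12.7 is located in Zone C; is a registered nonprofit → Operating Permit required.
§12.8 is a registered nonprofit; employees 82 ≤ 85 → Regulatory Registration not required.
§12.9 is located in Zone C; is a registered nonprofit; does not prepare food on-site → Regulatory License not required.
§12.10 is a registered nonprofit → Nonprofit Registration required.
§12.11 conducts auctions; hosts events open to the public → exempt from Operating Permit.

Commercial Authorization, Nonprofit Registration, Regulatory Authorization, Standard Registration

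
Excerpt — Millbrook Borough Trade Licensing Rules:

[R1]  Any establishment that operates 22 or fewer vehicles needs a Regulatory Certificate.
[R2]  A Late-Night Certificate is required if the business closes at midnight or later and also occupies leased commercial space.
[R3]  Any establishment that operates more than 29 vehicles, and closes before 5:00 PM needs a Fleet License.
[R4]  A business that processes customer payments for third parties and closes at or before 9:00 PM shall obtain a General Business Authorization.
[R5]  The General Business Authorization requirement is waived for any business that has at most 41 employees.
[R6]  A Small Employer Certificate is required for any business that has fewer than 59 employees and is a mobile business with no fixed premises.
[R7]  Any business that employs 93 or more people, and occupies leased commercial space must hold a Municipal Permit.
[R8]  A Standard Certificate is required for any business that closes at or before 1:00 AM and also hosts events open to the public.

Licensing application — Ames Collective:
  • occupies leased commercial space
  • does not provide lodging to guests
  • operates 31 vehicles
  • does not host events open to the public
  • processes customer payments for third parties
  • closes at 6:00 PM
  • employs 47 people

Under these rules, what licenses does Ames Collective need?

General Business Authorization

[R1] vehicles 31 > 22 → Regulatory Certificate not required.
[R2] closes 6:00 PM, at/before midnight; occupies leased commercial space → Late-Night Certificate not required.
[R3] vehicles 31 > 29; closes 6:00 PM, after 5:00 PM → Fleet License not required.
[R4] processes customer payments for third parties; closes 6:00 PM, at/before 9:00 PM → General Business Authorization required.
[R5] employees 47 > 41 → General Business Authorization exemption does not apply.
[R6] employees 47 < 59; occupies leased commercial space (not: is a mobile business with no fixed premises) → Small Employer Certificate not required.
[R7] employees 47 < 93; occupies leased commercial space → Municipal Permit not required.
[R8] closes 6:00 PM, at/before 1:00 AM; does not host events open to the public → Standard Certificate not required.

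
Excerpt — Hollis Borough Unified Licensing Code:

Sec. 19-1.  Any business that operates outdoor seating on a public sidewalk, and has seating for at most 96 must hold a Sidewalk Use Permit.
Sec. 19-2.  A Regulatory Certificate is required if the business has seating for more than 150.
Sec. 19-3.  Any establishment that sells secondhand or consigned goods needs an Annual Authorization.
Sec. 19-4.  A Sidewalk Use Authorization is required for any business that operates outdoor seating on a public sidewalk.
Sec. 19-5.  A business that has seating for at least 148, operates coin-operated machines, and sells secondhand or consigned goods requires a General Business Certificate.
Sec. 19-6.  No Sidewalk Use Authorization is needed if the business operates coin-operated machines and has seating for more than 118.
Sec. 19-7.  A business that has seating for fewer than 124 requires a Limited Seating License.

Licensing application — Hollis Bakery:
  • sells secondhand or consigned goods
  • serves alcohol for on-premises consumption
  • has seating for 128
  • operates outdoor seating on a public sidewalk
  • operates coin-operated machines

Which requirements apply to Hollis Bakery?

Sec. 19-1. operates outdoor seating on a public sidewalk; seating 128 > 96 → Sidewalk Use Permit not required.
Sec. 19-2. seating 128 ≤ 150 → Regulatory Certificate not required.
Sec. 19-3. sells secondhand or consigned goods → Annual Authorization required.
Sec. 19-4. operates outdoor seating on a public sidewalk → Sidewalk Use Authorization required.
Sec. 19-5. seating 128 < 148; operates coin-operated machines; sells secondhand or consigned goods → General Business Certificate not required.
Sec. 19-6. operates coin-operated machines; seating 128 > 118 → exempt from Sidewalk Use Authorization.
Sec. 19-7. seating 128 ≥ 124 → Limited Seating License not required.

Annual Authorization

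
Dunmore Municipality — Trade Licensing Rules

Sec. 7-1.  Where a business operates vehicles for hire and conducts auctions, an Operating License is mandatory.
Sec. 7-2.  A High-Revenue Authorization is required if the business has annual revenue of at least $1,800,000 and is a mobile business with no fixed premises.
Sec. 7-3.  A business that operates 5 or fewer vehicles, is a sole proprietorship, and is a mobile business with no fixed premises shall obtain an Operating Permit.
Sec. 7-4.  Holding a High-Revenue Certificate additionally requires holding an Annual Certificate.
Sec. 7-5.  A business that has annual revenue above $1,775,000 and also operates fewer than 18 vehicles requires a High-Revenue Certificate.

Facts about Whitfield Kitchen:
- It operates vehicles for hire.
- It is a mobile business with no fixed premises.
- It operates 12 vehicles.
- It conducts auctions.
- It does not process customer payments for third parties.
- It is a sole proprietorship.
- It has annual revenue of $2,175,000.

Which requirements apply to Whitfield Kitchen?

Annual Certificate, High-Revenue Authorization, High-Revenue Certificate, Operating License

Sec. 7-1. operates vehicles for hire; conducts auctions → Operating License required.
Sec. 7-2. revenue $2,175,000 ≥ $1,800,000; is a mobile business with no fixed premises → High-Revenue Authorization required.
Sec. 7-3. vehicles 12 > 5; is a sole proprietorship; is a mobile business with no fixed premises → Operating Permit not required.
Sec. 7-4. High-Revenue Certificate is required → Annual Certificate also required.
Sec. 7-5. revenue $2,175,000 > $1,775,000; vehicles 12 < 18 → High-Revenue Certificate required.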